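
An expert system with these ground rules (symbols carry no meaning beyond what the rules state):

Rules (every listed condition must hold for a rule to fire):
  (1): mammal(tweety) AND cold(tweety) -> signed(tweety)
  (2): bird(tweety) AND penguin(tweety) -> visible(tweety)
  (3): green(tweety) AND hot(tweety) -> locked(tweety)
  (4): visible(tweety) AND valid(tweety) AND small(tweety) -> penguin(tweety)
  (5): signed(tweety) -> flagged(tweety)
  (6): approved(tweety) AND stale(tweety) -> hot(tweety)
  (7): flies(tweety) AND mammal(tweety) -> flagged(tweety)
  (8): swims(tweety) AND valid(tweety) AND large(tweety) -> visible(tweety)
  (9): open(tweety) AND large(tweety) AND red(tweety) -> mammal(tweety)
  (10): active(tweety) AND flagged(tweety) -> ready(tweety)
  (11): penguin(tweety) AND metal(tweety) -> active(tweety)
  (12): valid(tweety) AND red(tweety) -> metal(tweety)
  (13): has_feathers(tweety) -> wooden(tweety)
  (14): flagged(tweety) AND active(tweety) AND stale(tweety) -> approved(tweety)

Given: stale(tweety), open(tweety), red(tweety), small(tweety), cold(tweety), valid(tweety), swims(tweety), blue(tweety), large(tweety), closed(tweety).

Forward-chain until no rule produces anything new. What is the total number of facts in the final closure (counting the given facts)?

20

Round 1 fires (8), (9), (12), giving visible(tweety), mammal(tweety), metal(tweety).
Round 2 fires (1), (4), giving signed(tweety), penguin(tweety).
Round 3 fires (5), (11), giving flagged(tweety), active(tweety).
Round 4 fires (10), (14), giving ready(tweety), approved(tweety).
Round 5 fires (6), giving hot(tweety).
Closure: {active(tweety), approved(tweety), blue(tweety), closed(tweety), cold(tweety), flagged(tweety), hot(tweety), large(tweety), mammal(tweety), metal(tweety), open(tweety), penguin(tweety), ready(tweety), red(tweety), signed(tweety), small(tweety), stale(tweety), swims(tweety), valid(tweety), visible(tweety)} — 20 facts.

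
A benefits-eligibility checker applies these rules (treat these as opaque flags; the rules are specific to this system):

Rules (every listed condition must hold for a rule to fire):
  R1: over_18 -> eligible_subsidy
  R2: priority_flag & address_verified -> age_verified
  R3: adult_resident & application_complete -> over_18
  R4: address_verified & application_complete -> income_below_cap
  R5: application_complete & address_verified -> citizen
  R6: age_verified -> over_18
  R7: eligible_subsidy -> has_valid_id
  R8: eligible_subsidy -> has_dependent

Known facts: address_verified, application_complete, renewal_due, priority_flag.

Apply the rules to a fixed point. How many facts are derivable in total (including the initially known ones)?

Round 1: R2 [priority_flag & address_verified -> age_verified]; R4 [address_verified & application_complete -> income_below_cap]; R5 [application_complete & address_verified -> citizen]. New: age_verified, income_below_cap, citizen.
Round 2: R6 [age_verified -> over_18]. New: over_18.
Round 3: R1 [over_18 -> eligible_subsidy]. New: eligible_subsidy.
Round 4: R7 [eligible_subsidy -> has_valid_id]; R8 [eligible_subsidy -> has_dependent]. New: has_valid_id, has_dependent.
Closure: {address_verified, age_verified, application_complete, citizen, eligible_subsidy, has_dependent, has_valid_id, income_below_cap, over_18, priority_flag, renewal_due} — 11 facts.

11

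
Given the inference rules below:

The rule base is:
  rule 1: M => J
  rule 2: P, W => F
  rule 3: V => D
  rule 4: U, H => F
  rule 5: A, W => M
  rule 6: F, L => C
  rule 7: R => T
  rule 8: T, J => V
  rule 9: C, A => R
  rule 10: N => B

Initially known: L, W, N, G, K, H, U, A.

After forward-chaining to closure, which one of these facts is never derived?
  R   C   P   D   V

P

Round 1: rule 4 [U, H => F]; rule 5 [A, W => M]; rule 10 [N => B]. New: F, M, B.
Round 2: rule 1 [M => J]; rule 6 [F, L => C]. New: J, C.
Round 3: rule 9 [C, A => R]. New: R.
Round 4: rule 7 [R => T]. New: T.
Round 5: rule 8 [T, J => V]. New: V.
Round 6: rule 3 [V => D]. New: D.
Derived: V (round 5), C (round 2), R (round 3), D (round 6). P never appears in any round.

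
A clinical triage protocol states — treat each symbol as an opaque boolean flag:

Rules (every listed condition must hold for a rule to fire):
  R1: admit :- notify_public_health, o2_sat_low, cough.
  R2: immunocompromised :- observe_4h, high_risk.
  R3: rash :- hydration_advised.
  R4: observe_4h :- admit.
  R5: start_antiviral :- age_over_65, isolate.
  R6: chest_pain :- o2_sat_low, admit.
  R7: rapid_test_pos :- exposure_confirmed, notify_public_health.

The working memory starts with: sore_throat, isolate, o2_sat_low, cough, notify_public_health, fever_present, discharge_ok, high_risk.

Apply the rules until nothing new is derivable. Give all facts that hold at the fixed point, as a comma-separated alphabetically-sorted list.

admit, chest_pain, cough, discharge_ok, fever_present, high_risk, immunocompromised, isolate, notify_public_health, o2_sat_low, observe_4h, sore_throat

[1] R1 [admit :- notify_public_health, o2_sat_low, cough.]. ⇒ new: admit.
[2] R4 [observe_4h :- admit.]; R6 [chest_pain :- o2_sat_low, admit.]. ⇒ new: observe_4h, chest_pain.
[3] R2 [immunocompromised :- observe_4h, high_risk.]. ⇒ new: immunocompromised.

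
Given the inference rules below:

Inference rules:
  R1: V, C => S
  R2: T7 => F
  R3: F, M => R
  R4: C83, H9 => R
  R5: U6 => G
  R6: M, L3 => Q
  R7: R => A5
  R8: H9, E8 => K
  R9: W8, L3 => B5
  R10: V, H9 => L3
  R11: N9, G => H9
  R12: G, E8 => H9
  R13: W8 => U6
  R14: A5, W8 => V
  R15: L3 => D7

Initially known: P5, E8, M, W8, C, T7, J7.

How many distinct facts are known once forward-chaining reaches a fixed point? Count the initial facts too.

20

Round 1 fires R2, R13, giving F, U6.
Round 2 fires R3, R5, giving R, G.
Round 3 fires R7, R12, giving A5, H9.
Round 4 fires R8, R14, giving K, V.
Round 5 fires R1, R10, giving S, L3.
Round 6 fires R6, R9, R15, giving Q, B5, D7.
Closure: {A5, B5, C, D7, E8, F, G, H9, J7, K, L3, M, P5, Q, R, S, T7, U6, V, W8} — 20 facts.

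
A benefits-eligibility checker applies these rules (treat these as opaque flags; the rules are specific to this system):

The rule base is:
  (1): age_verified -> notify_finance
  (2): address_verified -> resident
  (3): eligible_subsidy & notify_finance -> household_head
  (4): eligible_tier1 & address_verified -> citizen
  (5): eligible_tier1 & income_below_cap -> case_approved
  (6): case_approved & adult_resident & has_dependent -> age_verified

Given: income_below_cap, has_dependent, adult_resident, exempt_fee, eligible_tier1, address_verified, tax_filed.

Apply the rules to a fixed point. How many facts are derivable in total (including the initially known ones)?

[1] (2) [address_verified -> resident]; (4) [eligible_tier1 & address_verified -> citizen]; (5) [eligible_tier1 & income_below_cap -> case_approved]. ⇒ new: resident, citizen, case_approved.
[2] (6) [case_approved & adult_resident & has_dependent -> age_verified]. ⇒ new: age_verified.
[3] (1) [age_verified -> notify_finance]. ⇒ new: notify_finance.
Closure: {address_verified, adult_resident, age_verified, case_approved, citizen, eligible_tier1, exempt_fee, has_dependent, income_below_cap, notify_finance, resident, tax_filed} — 12 facts.

12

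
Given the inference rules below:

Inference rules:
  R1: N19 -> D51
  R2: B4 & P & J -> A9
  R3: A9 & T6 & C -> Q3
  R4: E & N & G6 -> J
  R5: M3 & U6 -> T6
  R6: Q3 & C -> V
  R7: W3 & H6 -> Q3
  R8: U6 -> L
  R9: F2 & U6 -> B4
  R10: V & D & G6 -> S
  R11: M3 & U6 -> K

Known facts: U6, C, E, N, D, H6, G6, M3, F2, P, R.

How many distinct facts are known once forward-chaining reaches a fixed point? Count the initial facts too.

Round 1 — R4, R5, R8, R9, R11, derive J, T6, L, B4, K.
Round 2 — R2, derive A9.
Round 3 — R3, derive Q3.
Round 4 — R6, derive V.
Round 5 — R10, derive S.
Closure: {A9, B4, C, D, E, F2, G6, H6, J, K, L, M3, N, P, Q3, R, S, T6, U6, V} — 20 facts.

20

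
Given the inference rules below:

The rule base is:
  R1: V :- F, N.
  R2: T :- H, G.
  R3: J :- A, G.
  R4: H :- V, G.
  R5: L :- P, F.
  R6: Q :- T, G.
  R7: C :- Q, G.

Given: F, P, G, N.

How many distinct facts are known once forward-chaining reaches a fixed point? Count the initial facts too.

Round 1 — R1, R5, derive V, L.
Round 2 — R4, derive H.
Round 3 — R2, derive T.
Round 4 — R6, derive Q.
Round 5 — R7, derive C.
Closure: {C, F, G, H, L, N, P, Q, T, V} — 10 facts.

10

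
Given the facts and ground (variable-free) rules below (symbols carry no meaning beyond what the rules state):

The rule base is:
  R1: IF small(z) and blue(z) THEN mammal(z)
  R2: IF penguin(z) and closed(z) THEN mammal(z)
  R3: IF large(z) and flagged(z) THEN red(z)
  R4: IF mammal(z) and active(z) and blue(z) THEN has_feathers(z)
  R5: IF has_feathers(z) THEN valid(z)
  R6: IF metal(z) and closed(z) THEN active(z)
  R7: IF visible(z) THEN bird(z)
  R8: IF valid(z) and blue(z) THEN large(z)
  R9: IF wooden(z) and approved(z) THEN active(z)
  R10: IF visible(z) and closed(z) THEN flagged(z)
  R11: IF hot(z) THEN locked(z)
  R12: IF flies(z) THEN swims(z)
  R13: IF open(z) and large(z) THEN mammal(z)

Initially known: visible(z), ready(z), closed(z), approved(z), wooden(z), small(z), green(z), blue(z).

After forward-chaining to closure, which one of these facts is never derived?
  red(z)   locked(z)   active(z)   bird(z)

Round 1 fires R1, R7, R9, R10, giving mammal(z), bird(z), active(z), flagged(z).
Round 2 fires R4, giving has_feathers(z).
Round 3 fires R5, giving valid(z).
Round 4 fires R8, giving large(z).
Round 5 fires R3, giving red(z).
Derived: red(z) (round 5), active(z) (round 1), bird(z) (round 1). locked(z) never appears in any round.

locked(z)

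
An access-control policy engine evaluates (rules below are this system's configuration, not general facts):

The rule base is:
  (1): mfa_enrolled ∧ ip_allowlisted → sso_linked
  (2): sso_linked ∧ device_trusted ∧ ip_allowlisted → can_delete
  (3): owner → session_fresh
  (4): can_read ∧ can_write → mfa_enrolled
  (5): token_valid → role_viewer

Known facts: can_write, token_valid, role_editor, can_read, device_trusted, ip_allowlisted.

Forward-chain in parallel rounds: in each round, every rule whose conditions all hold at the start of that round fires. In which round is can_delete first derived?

3

Round 1 fires (4), (5), giving mfa_enrolled, role_viewer.
Round 2 fires (1), giving sso_linked.
Round 3 fires (2), giving can_delete.
can_delete first appears in round 3.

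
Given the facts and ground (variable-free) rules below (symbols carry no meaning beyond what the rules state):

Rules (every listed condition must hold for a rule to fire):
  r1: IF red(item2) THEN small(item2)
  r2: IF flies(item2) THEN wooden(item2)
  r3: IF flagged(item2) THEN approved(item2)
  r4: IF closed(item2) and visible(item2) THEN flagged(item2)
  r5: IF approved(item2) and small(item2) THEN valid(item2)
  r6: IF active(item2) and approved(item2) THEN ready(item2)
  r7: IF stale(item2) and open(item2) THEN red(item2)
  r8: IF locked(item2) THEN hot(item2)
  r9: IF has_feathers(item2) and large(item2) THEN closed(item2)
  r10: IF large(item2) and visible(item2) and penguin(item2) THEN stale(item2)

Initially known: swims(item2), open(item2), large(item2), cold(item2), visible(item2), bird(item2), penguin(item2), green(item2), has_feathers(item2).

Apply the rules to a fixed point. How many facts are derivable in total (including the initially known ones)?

16

Round 1 fires r9, r10, giving closed(item2), stale(item2).
Round 2 fires r4, r7, giving flagged(item2), red(item2).
Round 3 fires r1, r3, giving small(item2), approved(item2).
Round 4 fires r5, giving valid(item2).
Closure: {approved(item2), bird(item2), closed(item2), cold(item2), flagged(item2), green(item2), has_feathers(item2), large(item2), open(item2), penguin(item2), red(item2), small(item2), stale(item2), swims(item2), valid(item2), visible(item2)} — 16 facts.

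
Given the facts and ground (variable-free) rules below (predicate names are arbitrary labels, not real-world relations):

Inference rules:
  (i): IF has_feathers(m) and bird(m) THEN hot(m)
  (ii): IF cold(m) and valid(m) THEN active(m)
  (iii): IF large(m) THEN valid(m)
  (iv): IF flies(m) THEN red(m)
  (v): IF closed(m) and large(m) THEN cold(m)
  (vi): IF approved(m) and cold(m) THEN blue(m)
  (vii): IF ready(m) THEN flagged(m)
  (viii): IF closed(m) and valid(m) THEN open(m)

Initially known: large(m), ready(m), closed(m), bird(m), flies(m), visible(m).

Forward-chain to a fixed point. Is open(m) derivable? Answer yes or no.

[1] (iii) [IF large(m) THEN valid(m)]; (iv) [IF flies(m) THEN red(m)]; (v) [IF closed(m) and large(m) THEN cold(m)]; (vii) [IF ready(m) THEN flagged(m)]. ⇒ new: valid(m), red(m), cold(m), flagged(m).
[2] (ii) [IF cold(m) and valid(m) THEN active(m)]; (viii) [IF closed(m) and valid(m) THEN open(m)]. ⇒ new: active(m), open(m).
open(m) appears in round 2, so it is derivable.

yes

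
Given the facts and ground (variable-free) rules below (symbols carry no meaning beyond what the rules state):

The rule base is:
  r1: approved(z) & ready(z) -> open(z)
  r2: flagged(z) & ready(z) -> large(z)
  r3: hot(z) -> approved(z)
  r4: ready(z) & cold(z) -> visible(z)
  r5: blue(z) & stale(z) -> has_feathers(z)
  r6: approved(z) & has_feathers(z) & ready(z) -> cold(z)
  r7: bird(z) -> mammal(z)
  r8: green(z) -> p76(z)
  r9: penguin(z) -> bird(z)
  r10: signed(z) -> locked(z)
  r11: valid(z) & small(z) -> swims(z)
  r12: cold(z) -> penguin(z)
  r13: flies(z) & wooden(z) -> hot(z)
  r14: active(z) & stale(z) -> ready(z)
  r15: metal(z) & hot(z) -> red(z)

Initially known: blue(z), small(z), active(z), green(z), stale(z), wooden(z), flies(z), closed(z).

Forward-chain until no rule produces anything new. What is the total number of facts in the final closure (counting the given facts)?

19

Round 1 — r5, r8, r13, r14, derive has_feathers(z), p76(z), hot(z), ready(z).
Round 2 — r3, derive approved(z).
Round 3 — r1, r6, derive open(z), cold(z).
Round 4 — r4, r12, derive visible(z), penguin(z).
Round 5 — r9, derive bird(z).
Round 6 — r7, derive mammal(z).
Closure: {active(z), approved(z), bird(z), blue(z), closed(z), cold(z), flies(z), green(z), has_feathers(z), hot(z), mammal(z), open(z), p76(z), penguin(z), ready(z), small(z), stale(z), visible(z), wooden(z)} — 19 facts.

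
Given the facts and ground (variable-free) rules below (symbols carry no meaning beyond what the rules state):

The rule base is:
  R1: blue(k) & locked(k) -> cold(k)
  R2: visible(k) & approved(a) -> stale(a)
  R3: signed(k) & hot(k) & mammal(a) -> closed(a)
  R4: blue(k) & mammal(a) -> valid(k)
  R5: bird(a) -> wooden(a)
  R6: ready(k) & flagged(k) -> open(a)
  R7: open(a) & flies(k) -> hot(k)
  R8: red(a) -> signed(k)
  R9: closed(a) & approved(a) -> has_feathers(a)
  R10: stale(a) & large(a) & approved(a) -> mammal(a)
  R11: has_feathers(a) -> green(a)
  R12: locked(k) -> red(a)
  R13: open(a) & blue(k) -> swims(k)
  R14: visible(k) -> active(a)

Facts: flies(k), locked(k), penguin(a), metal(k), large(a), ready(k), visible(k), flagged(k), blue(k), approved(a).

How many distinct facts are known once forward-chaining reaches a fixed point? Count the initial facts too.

Round 1: R1 [blue(k) & locked(k) -> cold(k)]; R2 [visible(k) & approved(a) -> stale(a)]; R6 [ready(k) & flagged(k) -> open(a)]; R12 [locked(k) -> red(a)]; R14 [visible(k) -> active(a)]. Adds cold(k), stale(a), open(a), red(a), active(a).
Round 2: R7 [open(a) & flies(k) -> hot(k)]; R8 [red(a) -> signed(k)]; R10 [stale(a) & large(a) & approved(a) -> mammal(a)]; R13 [open(a) & blue(k) -> swims(k)]. Adds hot(k), signed(k), mammal(a), swims(k).
Round 3: R3 [signed(k) & hot(k) & mammal(a) -> closed(a)]; R4 [blue(k) & mammal(a) -> valid(k)]. Adds closed(a), valid(k).
Round 4: R9 [closed(a) & approved(a) -> has_feathers(a)]. Adds has_feathers(a).
Round 5: R11 [has_feathers(a) -> green(a)]. Adds green(a).
Closure: {active(a), approved(a), blue(k), closed(a), cold(k), flagged(k), flies(k), green(a), has_feathers(a), hot(k), large(a), locked(k), mammal(a), metal(k), open(a), penguin(a), ready(k), red(a), signed(k), stale(a), swims(k), valid(k), visible(k)} — 23 facts.

23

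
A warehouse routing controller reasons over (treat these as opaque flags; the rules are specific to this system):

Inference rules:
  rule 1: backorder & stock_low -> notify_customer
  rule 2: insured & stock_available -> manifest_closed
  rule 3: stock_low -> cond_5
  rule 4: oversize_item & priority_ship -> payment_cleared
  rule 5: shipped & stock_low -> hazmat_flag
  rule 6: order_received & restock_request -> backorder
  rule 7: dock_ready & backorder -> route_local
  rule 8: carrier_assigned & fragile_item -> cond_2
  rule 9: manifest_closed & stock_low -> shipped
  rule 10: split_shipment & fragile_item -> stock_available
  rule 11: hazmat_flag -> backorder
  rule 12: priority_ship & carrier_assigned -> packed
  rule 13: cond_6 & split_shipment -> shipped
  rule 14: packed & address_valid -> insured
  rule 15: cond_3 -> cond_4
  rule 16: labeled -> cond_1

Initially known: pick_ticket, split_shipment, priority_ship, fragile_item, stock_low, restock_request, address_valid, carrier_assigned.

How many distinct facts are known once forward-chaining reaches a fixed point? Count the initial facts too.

Round 1: rule 3 [stock_low -> cond_5]; rule 8 [carrier_assigned & fragile_item -> cond_2]; rule 10 [split_shipment & fragile_item -> stock_available]; rule 12 [priority_ship & carrier_assigned -> packed]. New: cond_5, cond_2, stock_available, packed.
Round 2: rule 14 [packed & address_valid -> insured]. New: insured.
Round 3: rule 2 [insured & stock_available -> manifest_closed]. New: manifest_closed.
Round 4: rule 9 [manifest_closed & stock_low -> shipped]. New: shipped.
Round 5: rule 5 [shipped & stock_low -> hazmat_flag]. New: hazmat_flag.
Round 6: rule 11 [hazmat_flag -> backorder]. New: backorder.
Round 7: rule 1 [backorder & stock_low -> notify_customer]. New: notify_customer.
Closure: {address_valid, backorder, carrier_assigned, cond_2, cond_5, fragile_item, hazmat_flag, insured, manifest_closed, notify_customer, packed, pick_ticket, priority_ship, restock_request, shipped, split_shipment, stock_available, stock_low} — 18 facts.

18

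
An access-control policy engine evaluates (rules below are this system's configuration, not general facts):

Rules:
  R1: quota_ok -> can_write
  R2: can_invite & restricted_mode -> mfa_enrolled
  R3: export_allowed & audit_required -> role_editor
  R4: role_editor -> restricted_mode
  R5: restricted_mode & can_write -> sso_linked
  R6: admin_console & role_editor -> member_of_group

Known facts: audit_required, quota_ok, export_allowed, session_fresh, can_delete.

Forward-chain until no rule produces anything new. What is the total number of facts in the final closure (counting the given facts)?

9

Round 1 fires R1, R3, giving can_write, role_editor.
Round 2 fires R4, giving restricted_mode.
Round 3 fires R5, giving sso_linked.
Closure: {audit_required, can_delete, can_write, export_allowed, quota_ok, restricted_mode, role_editor, session_fresh, sso_linked} — 9 facts.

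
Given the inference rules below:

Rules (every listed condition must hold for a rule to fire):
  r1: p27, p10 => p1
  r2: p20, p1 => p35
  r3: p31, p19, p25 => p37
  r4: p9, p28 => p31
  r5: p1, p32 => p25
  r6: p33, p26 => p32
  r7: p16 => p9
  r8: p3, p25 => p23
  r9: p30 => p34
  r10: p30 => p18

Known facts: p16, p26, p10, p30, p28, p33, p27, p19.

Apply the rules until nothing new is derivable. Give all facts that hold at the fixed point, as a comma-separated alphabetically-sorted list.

Round 1: r1 [p27, p10 => p1]; r6 [p33, p26 => p32]; r7 [p16 => p9]; r9 [p30 => p34]; r10 [p30 => p18]. New: p1, p32, p9, p34, p18.
Round 2: r4 [p9, p28 => p31]; r5 [p1, p32 => p25]. New: p31, p25.
Round 3: r3 [p31, p19, p25 => p37]. New: p37.

p1, p10, p16, p18, p19, p25, p26, p27, p28, p30, p31, p32, p33, p34, p37, p9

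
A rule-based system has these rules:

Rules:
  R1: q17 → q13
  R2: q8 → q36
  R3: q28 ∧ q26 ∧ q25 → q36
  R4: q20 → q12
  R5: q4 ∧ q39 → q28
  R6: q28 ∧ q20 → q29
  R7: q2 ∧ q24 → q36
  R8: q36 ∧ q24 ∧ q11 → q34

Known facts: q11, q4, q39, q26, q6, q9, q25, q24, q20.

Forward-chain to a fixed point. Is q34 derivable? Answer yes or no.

yes

Round 1 — R4, R5, derive q12, q28.
Round 2 — R3, R6, derive q36, q29.
Round 3 — R8, derive q34.
q34 appears in round 3, so it is derivable.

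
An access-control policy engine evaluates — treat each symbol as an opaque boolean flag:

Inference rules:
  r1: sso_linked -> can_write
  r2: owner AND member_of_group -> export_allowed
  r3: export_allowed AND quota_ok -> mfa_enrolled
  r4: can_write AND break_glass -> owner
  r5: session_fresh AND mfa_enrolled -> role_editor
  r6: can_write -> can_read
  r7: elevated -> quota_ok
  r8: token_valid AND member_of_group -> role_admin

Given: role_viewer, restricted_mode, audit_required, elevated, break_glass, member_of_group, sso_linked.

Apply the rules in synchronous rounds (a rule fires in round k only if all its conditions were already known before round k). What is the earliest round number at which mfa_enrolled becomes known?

4

[1] r1 [sso_linked -> can_write]; r7 [elevated -> quota_ok]. ⇒ new: can_write, quota_ok.
[2] r4 [can_write AND break_glass -> owner]; r6 [can_write -> can_read]. ⇒ new: owner, can_read.
[3] r2 [owner AND member_of_group -> export_allowed]. ⇒ new: export_allowed.
[4] r3 [export_allowed AND quota_ok -> mfa_enrolled]. ⇒ new: mfa_enrolled.
mfa_enrolled first appears in round 4.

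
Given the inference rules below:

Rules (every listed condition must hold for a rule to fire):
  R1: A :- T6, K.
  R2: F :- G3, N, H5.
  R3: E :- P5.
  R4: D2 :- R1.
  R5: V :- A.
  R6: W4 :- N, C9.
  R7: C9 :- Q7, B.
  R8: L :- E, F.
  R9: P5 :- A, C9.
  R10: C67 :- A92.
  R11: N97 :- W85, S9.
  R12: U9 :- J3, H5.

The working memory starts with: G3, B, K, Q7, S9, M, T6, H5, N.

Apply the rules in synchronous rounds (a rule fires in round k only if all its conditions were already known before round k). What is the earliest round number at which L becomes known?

4

Round 1 fires R1, R2, R7, giving A, F, C9.
Round 2 fires R5, R6, R9, giving V, W4, P5.
Round 3 fires R3, giving E.
Round 4 fires R8, giving L.
L first appears in round 4.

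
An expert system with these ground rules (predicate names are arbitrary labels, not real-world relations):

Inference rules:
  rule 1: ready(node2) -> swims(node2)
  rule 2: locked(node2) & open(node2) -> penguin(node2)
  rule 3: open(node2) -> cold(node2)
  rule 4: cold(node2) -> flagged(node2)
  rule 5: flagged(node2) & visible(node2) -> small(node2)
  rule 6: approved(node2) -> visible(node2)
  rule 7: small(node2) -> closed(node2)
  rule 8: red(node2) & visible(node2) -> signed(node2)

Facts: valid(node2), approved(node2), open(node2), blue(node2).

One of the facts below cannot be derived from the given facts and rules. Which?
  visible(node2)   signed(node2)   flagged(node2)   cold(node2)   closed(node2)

signed(node2)

[1] rule 3 [open(node2) -> cold(node2)]; rule 6 [approved(node2) -> visible(node2)]. ⇒ new: cold(node2), visible(node2).
[2] rule 4 [cold(node2) -> flagged(node2)]. ⇒ new: flagged(node2).
[3] rule 5 [flagged(node2) & visible(node2) -> small(node2)]. ⇒ new: small(node2).
[4] rule 7 [small(node2) -> closed(node2)]. ⇒ new: closed(node2).
Derived: flagged(node2) (round 2), closed(node2) (round 4), visible(node2) (round 1), cold(node2) (round 1). signed(node2) never appears in any round.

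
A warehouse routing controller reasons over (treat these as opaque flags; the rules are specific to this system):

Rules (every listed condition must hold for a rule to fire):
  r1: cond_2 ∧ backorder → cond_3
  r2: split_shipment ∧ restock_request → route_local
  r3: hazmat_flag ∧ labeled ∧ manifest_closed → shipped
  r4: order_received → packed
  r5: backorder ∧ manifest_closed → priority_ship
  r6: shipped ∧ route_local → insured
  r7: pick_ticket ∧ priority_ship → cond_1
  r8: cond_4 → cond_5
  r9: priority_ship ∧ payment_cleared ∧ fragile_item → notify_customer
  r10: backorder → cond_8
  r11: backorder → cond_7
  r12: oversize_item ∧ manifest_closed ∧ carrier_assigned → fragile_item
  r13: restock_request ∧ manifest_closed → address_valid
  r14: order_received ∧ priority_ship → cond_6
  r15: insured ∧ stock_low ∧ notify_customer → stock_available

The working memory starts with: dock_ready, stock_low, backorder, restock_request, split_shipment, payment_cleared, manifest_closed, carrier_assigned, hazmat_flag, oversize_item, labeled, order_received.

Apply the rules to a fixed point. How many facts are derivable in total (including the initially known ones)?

24

Round 1: r2 [split_shipment ∧ restock_request → route_local]; r3 [hazmat_flag ∧ labeled ∧ manifest_closed → shipped]; r4 [order_received → packed]; r5 [backorder ∧ manifest_closed → priority_ship]; r10 [backorder → cond_8]; r11 [backorder → cond_7]; r12 [oversize_item ∧ manifest_closed ∧ carrier_assigned → fragile_item]; r13 [restock_request ∧ manifest_closed → address_valid]. Adds route_local, shipped, packed, priority_ship, cond_8, cond_7, fragile_item, address_valid.
Round 2: r6 [shipped ∧ route_local → insured]; r9 [priority_ship ∧ payment_cleared ∧ fragile_item → notify_customer]; r14 [order_received ∧ priority_ship → cond_6]. Adds insured, notify_customer, cond_6.
Round 3: r15 [insured ∧ stock_low ∧ notify_customer → stock_available]. Adds stock_available.
Closure: {address_valid, backorder, carrier_assigned, cond_6, cond_7, cond_8, dock_ready, fragile_item, hazmat_flag, insured, labeled, manifest_closed, notify_customer, order_received, oversize_item, packed, payment_cleared, priority_ship, restock_request, route_local, shipped, split_shipment, stock_available, stock_low} — 24 facts.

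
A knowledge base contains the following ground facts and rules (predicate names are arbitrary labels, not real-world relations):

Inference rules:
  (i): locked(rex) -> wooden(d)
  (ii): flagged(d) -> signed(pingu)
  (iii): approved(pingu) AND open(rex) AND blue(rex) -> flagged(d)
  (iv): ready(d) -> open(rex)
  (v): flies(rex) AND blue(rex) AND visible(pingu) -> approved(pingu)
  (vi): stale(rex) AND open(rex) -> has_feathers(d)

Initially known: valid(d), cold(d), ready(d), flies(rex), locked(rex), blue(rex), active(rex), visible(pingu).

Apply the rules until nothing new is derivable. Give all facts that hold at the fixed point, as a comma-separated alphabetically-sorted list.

active(rex), approved(pingu), blue(rex), cold(d), flagged(d), flies(rex), locked(rex), open(rex), ready(d), signed(pingu), valid(d), visible(pingu), wooden(d)

Round 1: (i) [locked(rex) -> wooden(d)]; (iv) [ready(d) -> open(rex)]; (v) [flies(rex) AND blue(rex) AND visible(pingu) -> approved(pingu)]. New: wooden(d), open(rex), approved(pingu).
Round 2: (iii) [approved(pingu) AND open(rex) AND blue(rex) -> flagged(d)]. New: flagged(d).
Round 3: (ii) [flagged(d) -> signed(pingu)]. New: signed(pingu).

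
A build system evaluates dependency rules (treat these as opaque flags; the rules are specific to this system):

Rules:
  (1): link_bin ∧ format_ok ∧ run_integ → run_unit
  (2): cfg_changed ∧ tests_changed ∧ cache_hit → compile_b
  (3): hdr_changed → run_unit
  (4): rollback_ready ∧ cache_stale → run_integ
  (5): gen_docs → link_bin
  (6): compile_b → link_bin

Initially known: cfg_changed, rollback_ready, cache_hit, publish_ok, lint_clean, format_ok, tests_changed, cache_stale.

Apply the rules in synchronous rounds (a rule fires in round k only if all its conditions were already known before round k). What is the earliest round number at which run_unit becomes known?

Round 1: (2) [cfg_changed ∧ tests_changed ∧ cache_hit → compile_b]; (4) [rollback_ready ∧ cache_stale → run_integ]. New: compile_b, run_integ.
Round 2: (6) [compile_b → link_bin]. New: link_bin.
Round 3: (1) [link_bin ∧ format_ok ∧ run_integ → run_unit]. New: run_unit.
run_unit first appears in round 3.

3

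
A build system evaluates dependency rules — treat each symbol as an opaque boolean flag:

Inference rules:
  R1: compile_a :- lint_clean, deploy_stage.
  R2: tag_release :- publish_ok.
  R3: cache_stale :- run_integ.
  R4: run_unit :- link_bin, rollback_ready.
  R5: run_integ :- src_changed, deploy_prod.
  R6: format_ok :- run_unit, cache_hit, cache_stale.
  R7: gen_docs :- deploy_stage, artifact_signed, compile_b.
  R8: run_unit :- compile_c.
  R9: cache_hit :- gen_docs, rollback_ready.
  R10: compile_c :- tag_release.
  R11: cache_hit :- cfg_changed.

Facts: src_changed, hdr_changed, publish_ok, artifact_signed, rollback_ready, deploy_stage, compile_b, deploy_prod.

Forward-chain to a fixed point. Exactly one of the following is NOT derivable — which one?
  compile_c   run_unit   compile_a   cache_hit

compile_a

Round 1 fires R2, R5, R7, giving tag_release, run_integ, gen_docs.
Round 2 fires R3, R9, R10, giving cache_stale, cache_hit, compile_c.
Round 3 fires R8, giving run_unit.
Round 4 fires R6, giving format_ok.
Derived: run_unit (round 3), cache_hit (round 2), compile_c (round 2). compile_a never appears in any round.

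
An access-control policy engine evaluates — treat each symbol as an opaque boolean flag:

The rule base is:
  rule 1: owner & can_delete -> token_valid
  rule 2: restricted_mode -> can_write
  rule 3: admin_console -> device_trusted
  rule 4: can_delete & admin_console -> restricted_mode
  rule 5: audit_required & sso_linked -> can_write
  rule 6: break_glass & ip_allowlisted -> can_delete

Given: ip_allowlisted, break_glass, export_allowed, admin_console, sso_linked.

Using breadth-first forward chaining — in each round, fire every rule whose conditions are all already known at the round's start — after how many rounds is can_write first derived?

Round 1: rule 3 [admin_console -> device_trusted]; rule 6 [break_glass & ip_allowlisted -> can_delete]. New: device_trusted, can_delete.
Round 2: rule 4 [can_delete & admin_console -> restricted_mode]. New: restricted_mode.
Round 3: rule 2 [restricted_mode -> can_write]. New: can_write.
can_write first appears in round 3.

3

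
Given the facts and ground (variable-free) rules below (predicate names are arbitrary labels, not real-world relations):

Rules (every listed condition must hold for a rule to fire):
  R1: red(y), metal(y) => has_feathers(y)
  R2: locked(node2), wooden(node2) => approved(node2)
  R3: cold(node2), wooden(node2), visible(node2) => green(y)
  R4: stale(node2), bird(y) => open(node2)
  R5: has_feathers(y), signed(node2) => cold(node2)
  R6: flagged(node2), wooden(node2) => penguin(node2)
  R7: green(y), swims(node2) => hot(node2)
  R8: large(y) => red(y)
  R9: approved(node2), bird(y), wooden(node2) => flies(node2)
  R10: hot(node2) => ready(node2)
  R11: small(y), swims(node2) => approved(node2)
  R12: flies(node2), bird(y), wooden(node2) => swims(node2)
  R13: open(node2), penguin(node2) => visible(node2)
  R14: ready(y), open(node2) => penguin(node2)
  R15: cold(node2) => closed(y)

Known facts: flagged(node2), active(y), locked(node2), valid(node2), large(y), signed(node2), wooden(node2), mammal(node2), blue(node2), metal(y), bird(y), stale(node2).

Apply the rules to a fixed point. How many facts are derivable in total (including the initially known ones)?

25

Round 1 — R2, R4, R6, R8, derive approved(node2), open(node2), penguin(node2), red(y).
Round 2 — R1, R9, R13, derive has_feathers(y), flies(node2), visible(node2).
Round 3 — R5, R12, derive cold(node2), swims(node2).
Round 4 — R3, R15, derive green(y), closed(y).
Round 5 — R7, derive hot(node2).
Round 6 — R10, derive ready(node2).
Closure: {active(y), approved(node2), bird(y), blue(node2), closed(y), cold(node2), flagged(node2), flies(node2), green(y), has_feathers(y), hot(node2), large(y), locked(node2), mammal(node2), metal(y), open(node2), penguin(node2), ready(node2), red(y), signed(node2), stale(node2), swims(node2), valid(node2), visible(node2), wooden(node2)} — 25 facts.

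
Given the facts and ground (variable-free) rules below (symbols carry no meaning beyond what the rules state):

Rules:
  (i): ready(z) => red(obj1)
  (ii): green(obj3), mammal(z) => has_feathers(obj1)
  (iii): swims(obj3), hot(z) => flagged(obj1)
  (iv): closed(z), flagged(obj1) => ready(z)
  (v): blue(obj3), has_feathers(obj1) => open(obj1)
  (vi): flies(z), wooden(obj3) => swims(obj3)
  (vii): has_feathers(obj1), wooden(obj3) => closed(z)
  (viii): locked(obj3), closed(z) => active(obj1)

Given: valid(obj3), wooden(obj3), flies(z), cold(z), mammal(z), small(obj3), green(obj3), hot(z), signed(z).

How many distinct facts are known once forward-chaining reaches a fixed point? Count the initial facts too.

Round 1 fires (ii), (vi), giving has_feathers(obj1), swims(obj3).
Round 2 fires (iii), (vii), giving flagged(obj1), closed(z).
Round 3 fires (iv), giving ready(z).
Round 4 fires (i), giving red(obj1).
Closure: {closed(z), cold(z), flagged(obj1), flies(z), green(obj3), has_feathers(obj1), hot(z), mammal(z), ready(z), red(obj1), signed(z), small(obj3), swims(obj3), valid(obj3), wooden(obj3)} — 15 facts.

15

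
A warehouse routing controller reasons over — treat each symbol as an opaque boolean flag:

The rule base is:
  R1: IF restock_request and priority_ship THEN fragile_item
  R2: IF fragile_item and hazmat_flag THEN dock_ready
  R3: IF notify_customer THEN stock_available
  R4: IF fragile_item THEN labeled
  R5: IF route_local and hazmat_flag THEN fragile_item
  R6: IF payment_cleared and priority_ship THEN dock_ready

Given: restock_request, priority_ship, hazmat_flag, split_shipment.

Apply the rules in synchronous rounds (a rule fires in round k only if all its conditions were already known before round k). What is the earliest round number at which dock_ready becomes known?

2

Round 1: R1 [IF restock_request and priority_ship THEN fragile_item]. New: fragile_item.
Round 2: R2 [IF fragile_item and hazmat_flag THEN dock_ready]; R4 [IF fragile_item THEN labeled]. New: dock_ready, labeled.
dock_ready first appears in round 2.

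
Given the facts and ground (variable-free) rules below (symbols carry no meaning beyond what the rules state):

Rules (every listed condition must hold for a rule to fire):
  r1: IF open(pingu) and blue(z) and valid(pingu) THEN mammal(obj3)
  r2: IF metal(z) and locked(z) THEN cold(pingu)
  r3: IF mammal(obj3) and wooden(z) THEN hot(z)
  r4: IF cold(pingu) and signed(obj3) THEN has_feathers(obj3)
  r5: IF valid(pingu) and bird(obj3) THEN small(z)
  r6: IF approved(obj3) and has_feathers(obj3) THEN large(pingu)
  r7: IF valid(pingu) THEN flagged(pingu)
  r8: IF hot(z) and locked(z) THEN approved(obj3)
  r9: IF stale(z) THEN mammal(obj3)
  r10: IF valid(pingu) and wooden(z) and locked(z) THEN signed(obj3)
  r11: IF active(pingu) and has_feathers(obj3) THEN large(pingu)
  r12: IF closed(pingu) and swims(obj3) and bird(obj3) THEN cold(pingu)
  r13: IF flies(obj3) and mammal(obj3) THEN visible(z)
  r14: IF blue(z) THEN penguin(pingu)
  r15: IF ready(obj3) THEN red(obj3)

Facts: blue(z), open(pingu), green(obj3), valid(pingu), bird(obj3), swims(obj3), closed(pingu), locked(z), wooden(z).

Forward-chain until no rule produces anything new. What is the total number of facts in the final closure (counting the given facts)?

Round 1: r1 [IF open(pingu) and blue(z) and valid(pingu) THEN mammal(obj3)]; r5 [IF valid(pingu) and bird(obj3) THEN small(z)]; r7 [IF valid(pingu) THEN flagged(pingu)]; r10 [IF valid(pingu) and wooden(z) and locked(z) THEN signed(obj3)]; r12 [IF closed(pingu) and swims(obj3) and bird(obj3) THEN cold(pingu)]; r14 [IF blue(z) THEN penguin(pingu)]. Adds mammal(obj3), small(z), flagged(pingu), signed(obj3), cold(pingu), penguin(pingu).
Round 2: r3 [IF mammal(obj3) and wooden(z) THEN hot(z)]; r4 [IF cold(pingu) and signed(obj3) THEN has_feathers(obj3)]. Adds hot(z), has_feathers(obj3).
Round 3: r8 [IF hot(z) and locked(z) THEN approved(obj3)]. Adds approved(obj3).
Round 4: r6 [IF approved(obj3) and has_feathers(obj3) THEN large(pingu)]. Adds large(pingu).
Closure: {approved(obj3), bird(obj3), blue(z), closed(pingu), cold(pingu), flagged(pingu), green(obj3), has_feathers(obj3), hot(z), large(pingu), locked(z), mammal(obj3), open(pingu), penguin(pingu), signed(obj3), small(z), swims(obj3), valid(pingu), wooden(z)} — 19 facts.

19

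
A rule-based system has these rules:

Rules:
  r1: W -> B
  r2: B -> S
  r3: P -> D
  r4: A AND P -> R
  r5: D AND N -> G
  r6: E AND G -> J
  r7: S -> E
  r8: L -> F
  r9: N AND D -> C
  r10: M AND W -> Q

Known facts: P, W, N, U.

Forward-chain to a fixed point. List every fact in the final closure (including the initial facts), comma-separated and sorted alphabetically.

B, C, D, E, G, J, N, P, S, U, W

Round 1 — r1, r3, derive B, D.
Round 2 — r2, r5, r9, derive S, G, C.
Round 3 — r7, derive E.
Round 4 — r6, derive J.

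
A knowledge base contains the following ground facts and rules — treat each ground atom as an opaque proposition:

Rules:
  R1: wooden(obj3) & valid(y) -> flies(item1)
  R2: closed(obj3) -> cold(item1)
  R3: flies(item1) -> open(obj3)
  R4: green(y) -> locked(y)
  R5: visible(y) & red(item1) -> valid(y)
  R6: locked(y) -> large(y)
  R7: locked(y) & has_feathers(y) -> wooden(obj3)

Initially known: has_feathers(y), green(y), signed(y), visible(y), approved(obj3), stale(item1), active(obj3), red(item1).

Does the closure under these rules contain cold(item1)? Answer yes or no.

[1] R4 [green(y) -> locked(y)]; R5 [visible(y) & red(item1) -> valid(y)]. ⇒ new: locked(y), valid(y).
[2] R6 [locked(y) -> large(y)]; R7 [locked(y) & has_feathers(y) -> wooden(obj3)]. ⇒ new: large(y), wooden(obj3).
[3] R1 [wooden(obj3) & valid(y) -> flies(item1)]. ⇒ new: flies(item1).
[4] R3 [flies(item1) -> open(obj3)]. ⇒ new: open(obj3).
Fixed point reached. cold(item1) is concluded only by R2; R2 needs closed(obj3) (never derived).

no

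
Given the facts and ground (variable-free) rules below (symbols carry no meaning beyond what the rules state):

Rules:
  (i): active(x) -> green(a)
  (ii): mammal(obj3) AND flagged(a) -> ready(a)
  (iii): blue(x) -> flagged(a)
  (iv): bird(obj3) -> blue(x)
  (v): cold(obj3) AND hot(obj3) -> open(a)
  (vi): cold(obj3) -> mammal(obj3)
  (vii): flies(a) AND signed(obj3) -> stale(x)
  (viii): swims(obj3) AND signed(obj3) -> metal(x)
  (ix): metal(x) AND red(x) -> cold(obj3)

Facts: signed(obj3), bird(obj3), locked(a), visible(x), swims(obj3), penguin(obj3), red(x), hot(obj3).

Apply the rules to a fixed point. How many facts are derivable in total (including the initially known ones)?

Round 1 fires (iv), (viii), giving blue(x), metal(x).
Round 2 fires (iii), (ix), giving flagged(a), cold(obj3).
Round 3 fires (v), (vi), giving open(a), mammal(obj3).
Round 4 fires (ii), giving ready(a).
Closure: {bird(obj3), blue(x), cold(obj3), flagged(a), hot(obj3), locked(a), mammal(obj3), metal(x), open(a), penguin(obj3), ready(a), red(x), signed(obj3), swims(obj3), visible(x)} — 15 facts.

15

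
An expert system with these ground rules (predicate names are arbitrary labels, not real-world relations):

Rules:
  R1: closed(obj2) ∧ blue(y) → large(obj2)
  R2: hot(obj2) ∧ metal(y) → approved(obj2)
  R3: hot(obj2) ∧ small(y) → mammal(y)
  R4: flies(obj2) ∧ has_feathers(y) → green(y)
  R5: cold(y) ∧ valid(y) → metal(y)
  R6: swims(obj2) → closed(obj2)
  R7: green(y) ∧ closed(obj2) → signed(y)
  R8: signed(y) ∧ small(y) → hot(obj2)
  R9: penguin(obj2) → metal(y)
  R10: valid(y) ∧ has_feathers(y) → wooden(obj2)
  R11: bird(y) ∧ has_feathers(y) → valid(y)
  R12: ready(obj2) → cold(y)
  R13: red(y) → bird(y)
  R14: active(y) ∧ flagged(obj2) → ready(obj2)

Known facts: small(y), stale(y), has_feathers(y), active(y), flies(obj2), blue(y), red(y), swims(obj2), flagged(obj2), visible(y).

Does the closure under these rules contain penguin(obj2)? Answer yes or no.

Round 1: R4 [flies(obj2) ∧ has_feathers(y) → green(y)]; R6 [swims(obj2) → closed(obj2)]; R13 [red(y) → bird(y)]; R14 [active(y) ∧ flagged(obj2) → ready(obj2)]. New: green(y), closed(obj2), bird(y), ready(obj2).
Round 2: R1 [closed(obj2) ∧ blue(y) → large(obj2)]; R7 [green(y) ∧ closed(obj2) → signed(y)]; R11 [bird(y) ∧ has_feathers(y) → valid(y)]; R12 [ready(obj2) → cold(y)]. New: large(obj2), signed(y), valid(y), cold(y).
Round 3: R5 [cold(y) ∧ valid(y) → metal(y)]; R8 [signed(y) ∧ small(y) → hot(obj2)]; R10 [valid(y) ∧ has_feathers(y) → wooden(obj2)]. New: metal(y), hot(obj2), wooden(obj2).
Round 4: R2 [hot(obj2) ∧ metal(y) → approved(obj2)]; R3 [hot(obj2) ∧ small(y) → mammal(y)]. New: approved(obj2), mammal(y).
Fixed point reached. No rule has penguin(obj2) as a consequent, and it is not given.

no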